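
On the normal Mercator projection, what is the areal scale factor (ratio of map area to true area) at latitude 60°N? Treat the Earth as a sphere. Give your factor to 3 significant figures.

The Mercator projection is conformal; its linear scale factor is the same in every direction and equals sec φ = 1/cos φ.
Areal scale = k² = sec²φ = 1/cos²(60°) = 1/0.5000² = 4.000.

4.00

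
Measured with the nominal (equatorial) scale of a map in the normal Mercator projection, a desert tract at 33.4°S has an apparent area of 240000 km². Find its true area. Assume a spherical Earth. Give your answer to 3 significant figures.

The Mercator projection is conformal; its linear scale factor is the same in every direction and equals sec φ = 1/cos φ.
Areal scale = k² = sec²φ = 1/cos²(33.4°) = 1/0.8348² = 1.435.
True area = apparent / (areal scale) = 240000 / 1.435 ≈ 167000 km².

167000 km²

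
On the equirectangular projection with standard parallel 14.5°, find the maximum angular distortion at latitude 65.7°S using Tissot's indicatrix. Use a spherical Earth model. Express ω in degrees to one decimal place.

The equidistant cylindrical projection with φ₀ = 14.5° has h = 1 (meridians true) and k = cos φ₀ / cos φ along parallels.
At 65.7°: h = 1.000, k = 2.353; principal scales a = 2.353, b = 1.000.
sin(ω/2) = (a − b)/(a + b) = 1.353/3.353 = 0.4035, so ω = 2 arcsin(0.4035) ≈ 47.6°.

47.6°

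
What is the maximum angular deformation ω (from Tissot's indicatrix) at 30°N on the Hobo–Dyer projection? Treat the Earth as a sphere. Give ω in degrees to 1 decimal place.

The Hobo–Dyer projection is cylindrical equal-area with φ₀ = 37.5°. Cylindrical equal-area (φ₀ = 37.5°): h = cos φ / cos 37.5° along meridians, k = cos 37.5° / cos φ along parallels; h·k = 1.
At 30°: h = 1.092, k = 0.9161; principal scales a = 1.092, b = 0.9161.
sin(ω/2) = (a − b)/(a + b) = 0.1755/2.008 = 0.08742, so ω = 2 arcsin(0.08742) ≈ 10.0°.

10.0°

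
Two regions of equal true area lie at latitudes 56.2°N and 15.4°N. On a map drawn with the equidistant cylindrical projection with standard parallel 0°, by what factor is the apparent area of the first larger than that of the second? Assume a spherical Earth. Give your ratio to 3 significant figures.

1.73

Plate carrée maps x = Rλ, y = Rφ. The meridian scale is h = 1 and the parallel scale is k = 1/cos φ = sec φ.
Areal scale at 56.2°: h·k = 1.000 × 1.798 = 1.798.
Areal scale at 15.4°: h·k = 1.000 × 1.037 = 1.037.
Ratio = 1.798/1.037 ≈ 1.73.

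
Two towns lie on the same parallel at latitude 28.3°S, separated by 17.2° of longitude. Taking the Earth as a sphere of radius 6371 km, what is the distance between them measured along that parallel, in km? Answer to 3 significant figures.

1680 km

Arc length along a parallel = R cos φ · Δλ (with Δλ in radians).
= 6371 × cos 28.3° × (17.2° × π/180) = 6371 × 0.8805 × 0.3002 ≈ 1680 km.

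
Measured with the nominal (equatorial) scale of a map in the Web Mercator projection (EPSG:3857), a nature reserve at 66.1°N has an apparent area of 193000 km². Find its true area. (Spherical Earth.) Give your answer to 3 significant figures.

31700 km²

The Mercator projection is conformal; its linear scale factor is the same in every direction and equals sec φ = 1/cos φ.
Areal scale = k² = sec²φ = 1/cos²(66.1°) = 1/0.4051² = 6.092.
True area = apparent / (areal scale) = 193000 / 6.092 ≈ 31700 km².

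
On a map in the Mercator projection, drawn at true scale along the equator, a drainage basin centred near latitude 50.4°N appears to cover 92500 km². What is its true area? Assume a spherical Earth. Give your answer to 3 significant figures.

Mercator is conformal, so the point scale is isotropic: h = k = sec φ = 1/cos φ.
Areal scale = k² = sec²φ = 1/cos²(50.4°) = 1/0.6374² = 2.461.
True area = apparent / (areal scale) = 92500 / 2.461 ≈ 37600 km².

37600 km²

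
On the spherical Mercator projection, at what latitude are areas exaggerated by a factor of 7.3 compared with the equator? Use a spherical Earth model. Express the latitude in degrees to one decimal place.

Mercator areal scale is sec²φ.
sec²φ = 7.3  ⇒  cos²φ = 0.1370  ⇒  cos φ = 0.3701.
φ = arccos(0.3701) ≈ 68.3°.

68.3°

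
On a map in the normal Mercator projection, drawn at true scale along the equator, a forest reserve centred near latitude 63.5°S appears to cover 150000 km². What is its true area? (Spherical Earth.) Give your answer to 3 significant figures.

29900 km²

The Mercator projection is conformal; its linear scale factor is the same in every direction and equals sec φ = 1/cos φ.
Areal scale = k² = sec²φ = 1/cos²(63.5°) = 1/0.4462² = 5.023.
True area = apparent / (areal scale) = 150000 / 5.023 ≈ 29900 km².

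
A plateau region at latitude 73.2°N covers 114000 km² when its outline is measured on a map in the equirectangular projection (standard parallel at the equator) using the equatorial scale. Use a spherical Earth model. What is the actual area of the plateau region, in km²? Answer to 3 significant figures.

Plate carrée maps x = Rλ, y = Rφ. The meridian scale is h = 1 and the parallel scale is k = 1/cos φ = sec φ.
Areal scale = h·k = 1 × sec φ; at 73.2°, h = 1.000, k = 3.460, so h·k = 3.460.
True area = apparent / (areal scale) = 114000 / 3.460 ≈ 32900 km².

32900 km²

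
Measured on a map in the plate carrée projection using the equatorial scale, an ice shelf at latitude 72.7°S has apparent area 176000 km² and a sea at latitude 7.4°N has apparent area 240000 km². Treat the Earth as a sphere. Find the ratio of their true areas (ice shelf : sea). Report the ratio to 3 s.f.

0.220

On the plate carrée, areal scale = h·k = 1 × sec φ, so true area = apparent × cos φ.
True area of ice shelf: 176000 × cos(72.7°) = 176000 × 0.2974 = 52340 km².
True area of sea: 240000 × cos(7.4°) = 240000 × 0.9917 = 238000 km².
Ratio = 52340 / 238000 ≈ 0.220.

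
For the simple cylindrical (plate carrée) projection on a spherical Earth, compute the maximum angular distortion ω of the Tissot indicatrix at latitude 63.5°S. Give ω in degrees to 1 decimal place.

45.0°

For the equirectangular projection with φ₀ = 0 (plate carrée), h = 1 along meridians and k = sec φ along parallels.
At 63.5°: h = 1.000, k = 2.241; principal scales a = 2.241, b = 1.000.
sin(ω/2) = (a − b)/(a + b) = 1.241/3.241 = 0.3829, so ω = 2 arcsin(0.3829) ≈ 45.0°.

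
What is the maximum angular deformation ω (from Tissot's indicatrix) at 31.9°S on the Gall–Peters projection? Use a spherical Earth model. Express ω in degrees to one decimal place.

20.8°

The Gall–Peters projection is cylindrical equal-area with φ₀ = 45°. Cylindrical equal-area (φ₀ = 45°): h = cos φ / cos 45° along meridians, k = cos 45° / cos φ along parallels; h·k = 1.
At 31.9°: h = 1.201, k = 0.8329; principal scales a = 1.201, b = 0.8329.
sin(ω/2) = (a − b)/(a + b) = 0.3677/2.034 = 0.1808, so ω = 2 arcsin(0.1808) ≈ 20.8°.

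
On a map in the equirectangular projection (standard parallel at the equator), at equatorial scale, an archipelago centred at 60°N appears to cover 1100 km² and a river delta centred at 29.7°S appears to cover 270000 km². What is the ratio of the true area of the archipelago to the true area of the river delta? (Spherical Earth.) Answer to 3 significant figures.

On the plate carrée, areal scale = h·k = 1 × sec φ, so true area = apparent × cos φ.
True area of archipelago: 1100 × cos(60°) = 1100 × 0.5000 = 550.0 km².
True area of river delta: 270000 × cos(29.7°) = 270000 × 0.8686 = 234500 km².
Ratio = 550.0 / 234500 ≈ 0.00235.

0.00235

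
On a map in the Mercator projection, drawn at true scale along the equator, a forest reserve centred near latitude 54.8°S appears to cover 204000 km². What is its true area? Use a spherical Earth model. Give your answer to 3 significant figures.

67800 km²

The Mercator projection is conformal; its linear scale factor is the same in every direction and equals sec φ = 1/cos φ.
Areal scale = k² = sec²φ = 1/cos²(54.8°) = 1/0.5764² = 3.010.
True area = apparent / (areal scale) = 204000 / 3.010 ≈ 67800 km².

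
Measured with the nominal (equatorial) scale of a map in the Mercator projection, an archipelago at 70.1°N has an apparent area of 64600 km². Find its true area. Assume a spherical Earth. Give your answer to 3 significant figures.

Mercator is conformal, so the point scale is isotropic: h = k = sec φ = 1/cos φ.
Areal scale = k² = sec²φ = 1/cos²(70.1°) = 1/0.3404² = 8.631.
True area = apparent / (areal scale) = 64600 / 8.631 ≈ 7480 km².

7480 km²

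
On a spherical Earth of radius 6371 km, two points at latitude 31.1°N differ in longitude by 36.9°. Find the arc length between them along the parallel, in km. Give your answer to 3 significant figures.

3510 km

Arc length along a parallel = R cos φ · Δλ (with Δλ in radians).
= 6371 × cos 31.1° × (36.9° × π/180) = 6371 × 0.8563 × 0.6440 ≈ 3510 km.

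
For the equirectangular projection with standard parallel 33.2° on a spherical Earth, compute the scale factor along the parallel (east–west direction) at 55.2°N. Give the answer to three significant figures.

1.47

In the equirectangular projection with standard parallel φ₀ = 33.2° (x = Rλ cos φ₀, y = Rφ), meridians are true-scale (h = 1) and the parallel scale is k = cos φ₀ / cos φ.
k = cos 33.2° / cos 55.2° = 0.8368/0.5707 = 1.466.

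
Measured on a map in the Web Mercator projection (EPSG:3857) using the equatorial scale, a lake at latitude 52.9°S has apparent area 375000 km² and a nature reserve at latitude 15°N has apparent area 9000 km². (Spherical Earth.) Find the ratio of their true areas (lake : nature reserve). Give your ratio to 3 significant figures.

16.2

Mercator's areal exaggeration is sec²φ; hence true area = (apparent area) · cos²φ.
True area of lake: 375000 × cos²(52.9°) = 375000 × 0.3639 = 136400 km².
True area of nature reserve: 9000 × cos²(15°) = 9000 × 0.9330 = 8397 km².
Ratio = 136400 / 8397 ≈ 16.2.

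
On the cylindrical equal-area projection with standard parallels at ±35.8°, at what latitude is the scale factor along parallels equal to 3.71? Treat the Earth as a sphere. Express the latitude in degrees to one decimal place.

Cylindrical equal-area (φ₀ = 35.8°): h = cos φ / cos 35.8° along meridians, k = cos 35.8° / cos φ along parallels; h·k = 1.
k = cos φ₀ / cos φ = 3.71  ⇒  cos φ = cos 35.8° / 3.71 = 0.2186.
φ = arccos(0.2186) ≈ 77.4°.

77.4°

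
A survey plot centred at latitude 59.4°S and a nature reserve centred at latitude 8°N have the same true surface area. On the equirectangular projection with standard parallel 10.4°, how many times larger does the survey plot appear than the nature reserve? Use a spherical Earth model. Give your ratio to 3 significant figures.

The equidistant cylindrical projection with φ₀ = 10.4° has h = 1 (meridians true) and k = cos φ₀ / cos φ along parallels.
Areal scale at 59.4°: h·k = 1.000 × 1.932 = 1.932.
Areal scale at 8°: h·k = 1.000 × 0.9932 = 0.9932.
Ratio = 1.932/0.9932 ≈ 1.95.

1.95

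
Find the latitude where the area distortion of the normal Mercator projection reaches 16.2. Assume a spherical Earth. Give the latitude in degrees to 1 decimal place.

75.6°

Mercator areal scale is sec²φ.
sec²φ = 16.2  ⇒  cos²φ = 0.06173  ⇒  cos φ = 0.2485.
φ = arccos(0.2485) ≈ 75.6°.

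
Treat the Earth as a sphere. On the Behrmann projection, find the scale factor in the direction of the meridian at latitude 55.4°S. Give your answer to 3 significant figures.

0.656

Behrmann is a cylindrical equal-area projection with standard parallels at ±30°. A cylindrical equal-area projection with standard parallel φ₀ has meridian scale h = cos φ / cos φ₀ and parallel scale k = cos φ₀ / cos φ (so areas are preserved, h·k = 1).
h = cos 55.4° / cos 30° = 0.5678/0.8660 = 0.6557.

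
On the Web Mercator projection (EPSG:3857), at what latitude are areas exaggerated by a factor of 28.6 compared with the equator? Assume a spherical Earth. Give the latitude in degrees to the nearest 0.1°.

79.2°

Mercator areal scale is sec²φ.
sec²φ = 28.6  ⇒  cos²φ = 0.03497  ⇒  cos φ = 0.1870.
φ = arccos(0.1870) ≈ 79.2°.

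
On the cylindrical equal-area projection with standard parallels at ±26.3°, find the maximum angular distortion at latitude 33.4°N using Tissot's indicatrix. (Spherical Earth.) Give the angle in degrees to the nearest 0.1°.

A cylindrical equal-area projection with standard parallel φ₀ has meridian scale h = cos φ / cos φ₀ and parallel scale k = cos φ₀ / cos φ (so areas are preserved, h·k = 1).
At 33.4°: h = 0.9312, k = 1.074; principal scales a = 1.074, b = 0.9312.
sin(ω/2) = (a − b)/(a + b) = 0.1426/2.005 = 0.07111, so ω = 2 arcsin(0.07111) ≈ 8.2°.

8.2°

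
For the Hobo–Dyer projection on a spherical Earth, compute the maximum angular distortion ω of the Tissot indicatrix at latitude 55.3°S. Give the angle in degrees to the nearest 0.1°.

37.4°

The Hobo–Dyer projection is cylindrical equal-area with φ₀ = 37.5°. A cylindrical equal-area projection with standard parallel φ₀ has meridian scale h = cos φ / cos φ₀ and parallel scale k = cos φ₀ / cos φ (so areas are preserved, h·k = 1).
At 55.3°: h = 0.7176, k = 1.394; principal scales a = 1.394, b = 0.7176.
sin(ω/2) = (a − b)/(a + b) = 0.6760/2.111 = 0.3202, so ω = 2 arcsin(0.3202) ≈ 37.4°.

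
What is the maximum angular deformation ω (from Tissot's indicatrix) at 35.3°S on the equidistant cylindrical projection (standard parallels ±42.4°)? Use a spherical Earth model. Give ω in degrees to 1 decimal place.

5.7°

In the equirectangular projection with standard parallel φ₀ = 42.4° (x = Rλ cos φ₀, y = Rφ), meridians are true-scale (h = 1) and the parallel scale is k = cos φ₀ / cos φ.
At 35.3°: h = 1.000, k = 0.9048; principal scales a = 1.000, b = 0.9048.
sin(ω/2) = (a − b)/(a + b) = 0.09518/1.905 = 0.04997, so ω = 2 arcsin(0.04997) ≈ 5.7°.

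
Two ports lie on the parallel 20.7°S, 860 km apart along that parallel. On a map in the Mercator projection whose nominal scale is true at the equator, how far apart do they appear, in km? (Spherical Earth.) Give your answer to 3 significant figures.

919 km

For Mercator, h = k = sec φ (a conformal cylindrical projection has a single point scale, 1/cos φ).
Along the parallel, k = sec 20.7° = 1/0.9354 = 1.069.
Map distance = 860 × 1.069 ≈ 919 km.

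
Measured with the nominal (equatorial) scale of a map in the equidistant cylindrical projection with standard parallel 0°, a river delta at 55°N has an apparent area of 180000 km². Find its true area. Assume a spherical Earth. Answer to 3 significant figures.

103000 km²

Plate carrée maps x = Rλ, y = Rφ. The meridian scale is h = 1 and the parallel scale is k = 1/cos φ = sec φ.
Areal scale = h·k = 1 × sec φ; at 55°, h = 1.000, k = 1.743, so h·k = 1.743.
True area = apparent / (areal scale) = 180000 / 1.743 ≈ 103000 km².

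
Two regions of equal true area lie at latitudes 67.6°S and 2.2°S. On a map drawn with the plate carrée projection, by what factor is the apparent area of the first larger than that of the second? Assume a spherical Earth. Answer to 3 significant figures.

In the plate carrée (x = Rλ, y = Rφ), meridians are true-scale (h = 1) and parallels are stretched by k = sec φ.
Areal scale at 67.6°: h·k = 1.000 × 2.624 = 2.624.
Areal scale at 2.2°: h·k = 1.000 × 1.001 = 1.001.
Ratio = 2.624/1.001 ≈ 2.62.

2.62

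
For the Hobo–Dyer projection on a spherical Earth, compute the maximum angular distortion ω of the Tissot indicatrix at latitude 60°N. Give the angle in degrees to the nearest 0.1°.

The Hobo–Dyer projection is cylindrical equal-area with φ₀ = 37.5°. A cylindrical equal-area projection with standard parallel φ₀ has meridian scale h = cos φ / cos φ₀ and parallel scale k = cos φ₀ / cos φ (so areas are preserved, h·k = 1).
At 60°: h = 0.6302, k = 1.587; principal scales a = 1.587, b = 0.6302.
sin(ω/2) = (a − b)/(a + b) = 0.9565/2.217 = 0.4314, so ω = 2 arcsin(0.4314) ≈ 51.1°.

51.1°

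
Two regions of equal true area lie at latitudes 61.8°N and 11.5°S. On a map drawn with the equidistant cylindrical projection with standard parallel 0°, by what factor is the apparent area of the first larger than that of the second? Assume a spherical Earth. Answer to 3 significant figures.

2.07

Plate carrée maps x = Rλ, y = Rφ. The meridian scale is h = 1 and the parallel scale is k = 1/cos φ = sec φ.
Areal scale at 61.8°: h·k = 1.000 × 2.116 = 2.116.
Areal scale at 11.5°: h·k = 1.000 × 1.020 = 1.020.
Ratio = 2.116/1.020 ≈ 2.07.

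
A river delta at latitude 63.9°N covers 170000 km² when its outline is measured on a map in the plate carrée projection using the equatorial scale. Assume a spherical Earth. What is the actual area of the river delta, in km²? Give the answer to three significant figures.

For the equirectangular projection with φ₀ = 0 (plate carrée), h = 1 along meridians and k = sec φ along parallels.
Areal scale = h·k = 1 × sec φ; at 63.9°, h = 1.000, k = 2.273, so h·k = 2.273.
True area = apparent / (areal scale) = 170000 / 2.273 ≈ 74800 km².

74800 km²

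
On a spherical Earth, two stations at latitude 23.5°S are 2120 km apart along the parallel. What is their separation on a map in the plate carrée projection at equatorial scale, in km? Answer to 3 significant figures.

Plate carrée maps x = Rλ, y = Rφ. The meridian scale is h = 1 and the parallel scale is k = 1/cos φ = sec φ.
Along the parallel, k = sec 23.5° = 1/0.9171 = 1.090.
Map distance = 2120 × 1.090 ≈ 2310 km.

2310 km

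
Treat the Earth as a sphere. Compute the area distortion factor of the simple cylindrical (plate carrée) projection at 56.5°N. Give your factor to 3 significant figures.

1.81

Plate carrée maps x = Rλ, y = Rφ. The meridian scale is h = 1 and the parallel scale is k = 1/cos φ = sec φ.
Areal scale = h·k = 1 × sec φ; at 56.5°, h = 1.000, k = 1.812, so h·k = 1.812.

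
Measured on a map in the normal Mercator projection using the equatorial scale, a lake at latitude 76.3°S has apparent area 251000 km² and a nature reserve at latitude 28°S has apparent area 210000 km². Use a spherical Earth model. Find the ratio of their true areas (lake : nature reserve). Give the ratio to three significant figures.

Mercator's areal exaggeration is sec²φ; hence true area = (apparent area) · cos²φ.
True area of lake: 251000 × cos²(76.3°) = 251000 × 0.05609 = 14080 km².
True area of nature reserve: 210000 × cos²(28°) = 210000 × 0.7796 = 163700 km².
Ratio = 14080 / 163700 ≈ 0.0860.

0.0860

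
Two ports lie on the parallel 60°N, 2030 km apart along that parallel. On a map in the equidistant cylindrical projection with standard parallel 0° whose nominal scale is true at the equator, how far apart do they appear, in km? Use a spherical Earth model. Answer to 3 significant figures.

4060 km

For the equirectangular projection with φ₀ = 0 (plate carrée), h = 1 along meridians and k = sec φ along parallels.
Along the parallel, k = sec 60° = 1/0.5000 = 2.000.
Map distance = 2030 × 2.000 ≈ 4060 km.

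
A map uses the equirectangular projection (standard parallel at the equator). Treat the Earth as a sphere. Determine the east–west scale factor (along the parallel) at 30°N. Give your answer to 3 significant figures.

Plate carrée maps x = Rλ, y = Rφ. The meridian scale is h = 1 and the parallel scale is k = 1/cos φ = sec φ.
k = 1/cos 30° = 1/0.8660 = 1.155.

1.15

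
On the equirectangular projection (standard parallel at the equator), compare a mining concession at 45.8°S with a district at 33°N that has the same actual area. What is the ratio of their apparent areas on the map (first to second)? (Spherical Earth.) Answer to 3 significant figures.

1.20

Plate carrée maps x = Rλ, y = Rφ. The meridian scale is h = 1 and the parallel scale is k = 1/cos φ = sec φ.
Areal scale at 45.8°: h·k = 1.000 × 1.434 = 1.434.
Areal scale at 33°: h·k = 1.000 × 1.192 = 1.192.
Ratio = 1.434/1.192 ≈ 1.20.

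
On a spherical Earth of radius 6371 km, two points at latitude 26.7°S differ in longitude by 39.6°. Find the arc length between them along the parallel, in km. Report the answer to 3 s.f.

Arc length along a parallel = R cos φ · Δλ (with Δλ in radians).
= 6371 × cos 26.7° × (39.6° × π/180) = 6371 × 0.8934 × 0.6912 ≈ 3930 km.

3930 km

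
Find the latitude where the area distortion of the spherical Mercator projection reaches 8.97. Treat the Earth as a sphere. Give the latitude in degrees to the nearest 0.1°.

Mercator areal scale is sec²φ.
sec²φ = 8.97  ⇒  cos²φ = 0.1115  ⇒  cos φ = 0.3339.
φ = arccos(0.3339) ≈ 70.5°.

70.5°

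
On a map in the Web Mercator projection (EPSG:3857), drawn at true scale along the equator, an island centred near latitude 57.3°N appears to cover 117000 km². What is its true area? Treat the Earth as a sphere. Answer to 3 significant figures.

For Mercator, h = k = sec φ (a conformal cylindrical projection has a single point scale, 1/cos φ).
Areal scale = k² = sec²φ = 1/cos²(57.3°) = 1/0.5402² = 3.426.
True area = apparent / (areal scale) = 117000 / 3.426 ≈ 34100 km².

34100 km²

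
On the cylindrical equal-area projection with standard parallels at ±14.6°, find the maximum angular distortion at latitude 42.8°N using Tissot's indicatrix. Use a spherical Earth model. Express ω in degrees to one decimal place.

A cylindrical equal-area projection with standard parallel φ₀ has meridian scale h = cos φ / cos φ₀ and parallel scale k = cos φ₀ / cos φ (so areas are preserved, h·k = 1).
At 42.8°: h = 0.7582, k = 1.319; principal scales a = 1.319, b = 0.7582.
sin(ω/2) = (a − b)/(a + b) = 0.5607/2.077 = 0.2699, so ω = 2 arcsin(0.2699) ≈ 31.3°.

31.3°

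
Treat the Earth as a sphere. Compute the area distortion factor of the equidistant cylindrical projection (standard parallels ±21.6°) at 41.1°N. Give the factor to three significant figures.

With standard parallel φ₀ = 21.6°, the equirectangular projection gives x = Rλ cos φ₀, y = Rφ, so h = 1 and k = cos 21.6° / cos φ.
Areal scale = h·k = 1 × cos φ₀ / cos φ; at 41.1°, h = 1.000, k = 1.234, so h·k = 1.234.

1.23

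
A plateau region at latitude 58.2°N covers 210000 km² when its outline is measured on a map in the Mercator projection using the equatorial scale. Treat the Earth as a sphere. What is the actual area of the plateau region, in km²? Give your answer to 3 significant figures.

58300 km²

The Mercator projection is conformal; its linear scale factor is the same in every direction and equals sec φ = 1/cos φ.
Areal scale = k² = sec²φ = 1/cos²(58.2°) = 1/0.5270² = 3.601.
True area = apparent / (areal scale) = 210000 / 3.601 ≈ 58300 km².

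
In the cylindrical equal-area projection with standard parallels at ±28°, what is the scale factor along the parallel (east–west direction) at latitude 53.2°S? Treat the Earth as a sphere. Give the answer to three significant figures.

A cylindrical equal-area projection with standard parallel φ₀ has meridian scale h = cos φ / cos φ₀ and parallel scale k = cos φ₀ / cos φ (so areas are preserved, h·k = 1).
k = cos 28° / cos 53.2° = 0.8829/0.5990 = 1.474.

1.47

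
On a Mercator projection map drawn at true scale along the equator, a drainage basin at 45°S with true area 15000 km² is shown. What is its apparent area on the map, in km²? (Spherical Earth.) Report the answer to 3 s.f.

The Mercator projection is conformal; its linear scale factor is the same in every direction and equals sec φ = 1/cos φ.
Areal scale = k² = sec²φ = 1/cos²(45°) = 1/0.7071² = 2.000.
Apparent area = 15000 × 2.000 ≈ 30000 km².

30000 km²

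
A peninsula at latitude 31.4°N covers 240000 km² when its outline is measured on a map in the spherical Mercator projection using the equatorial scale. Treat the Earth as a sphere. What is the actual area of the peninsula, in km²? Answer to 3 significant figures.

175000 km²

For Mercator, h = k = sec φ (a conformal cylindrical projection has a single point scale, 1/cos φ).
Areal scale = k² = sec²φ = 1/cos²(31.4°) = 1/0.8536² = 1.373.
True area = apparent / (areal scale) = 240000 / 1.373 ≈ 175000 km².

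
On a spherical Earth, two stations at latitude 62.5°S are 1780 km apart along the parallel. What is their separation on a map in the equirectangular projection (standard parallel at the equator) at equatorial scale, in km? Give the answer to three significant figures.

In the plate carrée (x = Rλ, y = Rφ), meridians are true-scale (h = 1) and parallels are stretched by k = sec φ.
Along the parallel, k = sec 62.5° = 1/0.4617 = 2.166.
Map distance = 1780 × 2.166 ≈ 3850 km.

3850 km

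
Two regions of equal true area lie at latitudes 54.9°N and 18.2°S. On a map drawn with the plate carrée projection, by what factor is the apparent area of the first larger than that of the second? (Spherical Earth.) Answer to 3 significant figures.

1.65

In the plate carrée (x = Rλ, y = Rφ), meridians are true-scale (h = 1) and parallels are stretched by k = sec φ.
Areal scale at 54.9°: h·k = 1.000 × 1.739 = 1.739.
Areal scale at 18.2°: h·k = 1.000 × 1.053 = 1.053.
Ratio = 1.739/1.053 ≈ 1.65.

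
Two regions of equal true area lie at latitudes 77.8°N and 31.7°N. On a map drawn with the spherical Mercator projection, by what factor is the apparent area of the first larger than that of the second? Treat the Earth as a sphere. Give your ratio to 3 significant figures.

16.2

Mercator areal scale is sec²φ.
At 77.8°: sec²(77.8°) = 1/0.2113² = 22.39.
At 31.7°: sec²(31.7°) = 1/0.8508² = 1.381.
Ratio = 22.39/1.381 = cos²(31.7°)/cos²(77.8°) ≈ 16.2.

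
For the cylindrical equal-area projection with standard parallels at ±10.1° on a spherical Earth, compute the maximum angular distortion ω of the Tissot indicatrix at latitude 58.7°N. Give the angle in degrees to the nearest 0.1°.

A cylindrical equal-area projection with standard parallel φ₀ has meridian scale h = cos φ / cos φ₀ and parallel scale k = cos φ₀ / cos φ (so areas are preserved, h·k = 1).
At 58.7°: h = 0.5277, k = 1.895; principal scales a = 1.895, b = 0.5277.
sin(ω/2) = (a − b)/(a + b) = 1.367/2.423 = 0.5644, so ω = 2 arcsin(0.5644) ≈ 68.7°.

68.7°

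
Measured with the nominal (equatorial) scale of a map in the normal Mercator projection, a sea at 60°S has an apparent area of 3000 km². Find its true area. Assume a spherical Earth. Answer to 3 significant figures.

Mercator is conformal, so the point scale is isotropic: h = k = sec φ = 1/cos φ.
Areal scale = k² = sec²φ = 1/cos²(60°) = 1/0.5000² = 4.000.
True area = apparent / (areal scale) = 3000 / 4.000 ≈ 750 km².

750 km²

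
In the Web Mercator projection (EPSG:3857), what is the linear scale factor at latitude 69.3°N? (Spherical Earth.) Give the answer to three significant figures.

2.83

For Mercator, h = k = sec φ (a conformal cylindrical projection has a single point scale, 1/cos φ).
k = 1/cos 69.3° = 1/0.3535 = 2.829.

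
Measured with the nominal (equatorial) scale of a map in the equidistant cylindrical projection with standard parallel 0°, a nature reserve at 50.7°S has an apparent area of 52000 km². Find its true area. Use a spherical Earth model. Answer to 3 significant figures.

32900 km²

For the equirectangular projection with φ₀ = 0 (plate carrée), h = 1 along meridians and k = sec φ along parallels.
Areal scale = h·k = 1 × sec φ; at 50.7°, h = 1.000, k = 1.579, so h·k = 1.579.
True area = apparent / (areal scale) = 52000 / 1.579 ≈ 32900 km².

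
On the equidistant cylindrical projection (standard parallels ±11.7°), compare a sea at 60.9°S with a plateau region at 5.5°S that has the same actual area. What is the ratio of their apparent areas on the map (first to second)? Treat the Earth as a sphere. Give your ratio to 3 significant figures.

2.05

With standard parallel φ₀ = 11.7°, the equirectangular projection gives x = Rλ cos φ₀, y = Rφ, so h = 1 and k = cos 11.7° / cos φ.
Areal scale at 60.9°: h·k = 1.000 × 2.013 = 2.013.
Areal scale at 5.5°: h·k = 1.000 × 0.9838 = 0.9838.
Ratio = 2.013/0.9838 ≈ 2.05.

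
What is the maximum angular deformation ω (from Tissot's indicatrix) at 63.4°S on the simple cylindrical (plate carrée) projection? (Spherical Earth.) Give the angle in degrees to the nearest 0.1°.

44.8°

Plate carrée maps x = Rλ, y = Rφ. The meridian scale is h = 1 and the parallel scale is k = 1/cos φ = sec φ.
At 63.4°: h = 1.000, k = 2.233; principal scales a = 2.233, b = 1.000.
sin(ω/2) = (a − b)/(a + b) = 1.233/3.233 = 0.3814, so ω = 2 arcsin(0.3814) ≈ 44.8°.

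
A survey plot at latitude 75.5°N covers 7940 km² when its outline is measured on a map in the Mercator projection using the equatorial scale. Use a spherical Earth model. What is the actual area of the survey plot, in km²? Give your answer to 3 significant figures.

498 km²

Mercator is conformal, so the point scale is isotropic: h = k = sec φ = 1/cos φ.
Areal scale = k² = sec²φ = 1/cos²(75.5°) = 1/0.2504² = 15.95.
True area = apparent / (areal scale) = 7940 / 15.95 ≈ 498 km².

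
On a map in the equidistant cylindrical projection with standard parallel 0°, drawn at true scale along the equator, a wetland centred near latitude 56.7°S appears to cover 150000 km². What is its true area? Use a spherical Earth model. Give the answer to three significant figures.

Plate carrée maps x = Rλ, y = Rφ. The meridian scale is h = 1 and the parallel scale is k = 1/cos φ = sec φ.
Areal scale = h·k = 1 × sec φ; at 56.7°, h = 1.000, k = 1.821, so h·k = 1.821.
True area = apparent / (areal scale) = 150000 / 1.821 ≈ 82400 km².

82400 km²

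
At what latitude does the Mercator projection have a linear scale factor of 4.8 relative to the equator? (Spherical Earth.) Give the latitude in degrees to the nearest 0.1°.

78.0°

Mercator scale is k = sec φ = 1/cos φ.
1/cos φ = 4.8  ⇒  cos φ = 0.2083  ⇒  φ = arccos(0.2083) ≈ 78.0°.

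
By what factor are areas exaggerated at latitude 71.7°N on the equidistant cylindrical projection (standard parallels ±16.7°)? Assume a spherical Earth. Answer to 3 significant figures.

3.05

The equidistant cylindrical projection with φ₀ = 16.7° has h = 1 (meridians true) and k = cos φ₀ / cos φ along parallels.
Areal scale = h·k = 1 × cos φ₀ / cos φ; at 71.7°, h = 1.000, k = 3.050, so h·k = 3.050.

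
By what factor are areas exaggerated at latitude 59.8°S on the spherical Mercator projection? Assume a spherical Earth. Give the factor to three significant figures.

The Mercator projection is conformal; its linear scale factor is the same in every direction and equals sec φ = 1/cos φ.
Areal scale = k² = sec²φ = 1/cos²(59.8°) = 1/0.5030² = 3.952.

3.95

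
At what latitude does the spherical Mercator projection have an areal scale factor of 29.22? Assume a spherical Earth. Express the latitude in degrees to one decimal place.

79.3°

Mercator areal scale is sec²φ.
sec²φ = 29.22  ⇒  cos²φ = 0.03422  ⇒  cos φ = 0.1850.
φ = arccos(0.1850) ≈ 79.3°.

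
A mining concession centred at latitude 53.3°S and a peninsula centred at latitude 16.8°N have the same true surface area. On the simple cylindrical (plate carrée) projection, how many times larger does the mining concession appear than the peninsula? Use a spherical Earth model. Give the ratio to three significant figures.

For the equirectangular projection with φ₀ = 0 (plate carrée), h = 1 along meridians and k = sec φ along parallels.
Areal scale at 53.3°: h·k = 1.000 × 1.673 = 1.673.
Areal scale at 16.8°: h·k = 1.000 × 1.045 = 1.045.
Ratio = 1.673/1.045 ≈ 1.60.

1.60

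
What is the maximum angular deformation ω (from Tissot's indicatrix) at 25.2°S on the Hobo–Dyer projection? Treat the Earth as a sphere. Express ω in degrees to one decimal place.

15.0°

Hobo–Dyer is a cylindrical equal-area projection with standard parallels at ±37.5°. Cylindrical equal-area (φ₀ = 37.5°): h = cos φ / cos 37.5° along meridians, k = cos 37.5° / cos φ along parallels; h·k = 1.
At 25.2°: h = 1.141, k = 0.8768; principal scales a = 1.141, b = 0.8768.
sin(ω/2) = (a − b)/(a + b) = 0.2637/2.017 = 0.1307, so ω = 2 arcsin(0.1307) ≈ 15.0°.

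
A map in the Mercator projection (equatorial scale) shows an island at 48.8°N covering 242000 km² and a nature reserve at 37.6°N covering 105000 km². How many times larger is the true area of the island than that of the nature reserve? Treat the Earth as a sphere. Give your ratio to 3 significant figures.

1.59

On Mercator the areal scale is sec²φ, so true area = apparent × cos²φ.
True area of island: 242000 × cos²(48.8°) = 242000 × 0.4339 = 105000 km².
True area of nature reserve: 105000 × cos²(37.6°) = 105000 × 0.6277 = 65910 km².
Ratio = 105000 / 65910 ≈ 1.59.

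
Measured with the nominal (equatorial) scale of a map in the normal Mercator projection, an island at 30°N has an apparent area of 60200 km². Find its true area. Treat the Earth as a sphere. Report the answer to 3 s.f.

The Mercator projection is conformal; its linear scale factor is the same in every direction and equals sec φ = 1/cos φ.
Areal scale = k² = sec²φ = 1/cos²(30°) = 1/0.8660² = 1.333.
True area = apparent / (areal scale) = 60200 / 1.333 ≈ 45200 km².

45200 km²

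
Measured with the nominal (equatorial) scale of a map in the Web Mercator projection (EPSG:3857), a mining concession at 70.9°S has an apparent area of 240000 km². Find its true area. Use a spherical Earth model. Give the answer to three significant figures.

25700 km²

The Mercator projection is conformal; its linear scale factor is the same in every direction and equals sec φ = 1/cos φ.
Areal scale = k² = sec²φ = 1/cos²(70.9°) = 1/0.3272² = 9.340.
True area = apparent / (areal scale) = 240000 / 9.340 ≈ 25700 km².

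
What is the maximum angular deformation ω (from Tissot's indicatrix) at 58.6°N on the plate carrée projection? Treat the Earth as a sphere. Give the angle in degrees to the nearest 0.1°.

Plate carrée maps x = Rλ, y = Rφ. The meridian scale is h = 1 and the parallel scale is k = 1/cos φ = sec φ.
At 58.6°: h = 1.000, k = 1.919; principal scales a = 1.919, b = 1.000.
sin(ω/2) = (a − b)/(a + b) = 0.9194/2.919 = 0.3149, so ω = 2 arcsin(0.3149) ≈ 36.7°.

36.7°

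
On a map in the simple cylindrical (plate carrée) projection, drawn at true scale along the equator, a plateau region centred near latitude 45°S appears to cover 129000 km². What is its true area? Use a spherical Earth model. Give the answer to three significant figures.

91200 km²

Plate carrée maps x = Rλ, y = Rφ. The meridian scale is h = 1 and the parallel scale is k = 1/cos φ = sec φ.
Areal scale = h·k = 1 × sec φ; at 45°, h = 1.000, k = 1.414, so h·k = 1.414.
True area = apparent / (areal scale) = 129000 / 1.414 ≈ 91200 km².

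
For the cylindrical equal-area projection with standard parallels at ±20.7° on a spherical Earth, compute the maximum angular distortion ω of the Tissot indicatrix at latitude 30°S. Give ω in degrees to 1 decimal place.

Cylindrical equal-area (φ₀ = 20.7°): h = cos φ / cos 20.7° along meridians, k = cos 20.7° / cos φ along parallels; h·k = 1.
At 30°: h = 0.9258, k = 1.080; principal scales a = 1.080, b = 0.9258.
sin(ω/2) = (a − b)/(a + b) = 0.1544/2.006 = 0.07695, so ω = 2 arcsin(0.07695) ≈ 8.8°.

8.8°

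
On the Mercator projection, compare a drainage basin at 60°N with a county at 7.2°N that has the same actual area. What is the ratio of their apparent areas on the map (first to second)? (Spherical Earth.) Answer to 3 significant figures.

3.94

On Mercator, area is exaggerated by sec²φ = 1/cos²φ.
At 60°: sec²(60°) = 1/0.5000² = 4.000.
At 7.2°: sec²(7.2°) = 1/0.9921² = 1.016.
Ratio = 4.000/1.016 = cos²(7.2°)/cos²(60°) ≈ 3.94.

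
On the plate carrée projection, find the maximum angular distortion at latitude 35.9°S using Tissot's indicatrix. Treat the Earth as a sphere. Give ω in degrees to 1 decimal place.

12.0°

For the equirectangular projection with φ₀ = 0 (plate carrée), h = 1 along meridians and k = sec φ along parallels.
At 35.9°: h = 1.000, k = 1.235; principal scales a = 1.235, b = 1.000.
sin(ω/2) = (a − b)/(a + b) = 0.2345/2.235 = 0.1049, so ω = 2 arcsin(0.1049) ≈ 12.0°.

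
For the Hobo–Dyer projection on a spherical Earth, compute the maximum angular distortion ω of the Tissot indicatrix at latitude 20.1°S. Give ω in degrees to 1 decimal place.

19.2°

The Hobo–Dyer projection is cylindrical equal-area with φ₀ = 37.5°. A cylindrical equal-area projection with standard parallel φ₀ has meridian scale h = cos φ / cos φ₀ and parallel scale k = cos φ₀ / cos φ (so areas are preserved, h·k = 1).
At 20.1°: h = 1.184, k = 0.8448; principal scales a = 1.184, b = 0.8448.
sin(ω/2) = (a − b)/(a + b) = 0.3389/2.029 = 0.1671, so ω = 2 arcsin(0.1671) ≈ 19.2°.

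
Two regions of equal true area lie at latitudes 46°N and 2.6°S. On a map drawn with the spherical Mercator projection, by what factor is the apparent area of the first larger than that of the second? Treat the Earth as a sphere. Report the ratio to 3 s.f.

2.07

Mercator is conformal with k = sec φ, so areal scale = k² = sec²φ.
At 46°: sec²(46°) = 1/0.6947² = 2.072.
At 2.6°: sec²(2.6°) = 1/0.9990² = 1.002.
Ratio = 2.072/1.002 = cos²(2.6°)/cos²(46°) ≈ 2.07.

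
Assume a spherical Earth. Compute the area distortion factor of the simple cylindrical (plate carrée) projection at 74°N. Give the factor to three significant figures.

Plate carrée maps x = Rλ, y = Rφ. The meridian scale is h = 1 and the parallel scale is k = 1/cos φ = sec φ.
Areal scale = h·k = 1 × sec φ; at 74°, h = 1.000, k = 3.628, so h·k = 3.628.

3.63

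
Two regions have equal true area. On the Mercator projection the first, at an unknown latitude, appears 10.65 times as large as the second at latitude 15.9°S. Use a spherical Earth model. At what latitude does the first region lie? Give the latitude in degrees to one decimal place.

72.9°

For equal true areas on Mercator, apparent areas scale as sec²φ, so the ratio is cos²φ₂ / cos²φ₁.
cos²φ₂ / cos²φ₁ = 10.65  ⇒  cos φ₁ = cos 15.9° / √10.65 = 0.9617/3.263 = 0.2947.
φ₁ = arccos(0.2947) ≈ 72.9°.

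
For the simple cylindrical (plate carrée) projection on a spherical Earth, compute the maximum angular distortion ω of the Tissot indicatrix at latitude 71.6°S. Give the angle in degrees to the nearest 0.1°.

62.7°

In the plate carrée (x = Rλ, y = Rφ), meridians are true-scale (h = 1) and parallels are stretched by k = sec φ.
At 71.6°: h = 1.000, k = 3.168; principal scales a = 3.168, b = 1.000.
sin(ω/2) = (a − b)/(a + b) = 2.168/4.168 = 0.5202, so ω = 2 arcsin(0.5202) ≈ 62.7°.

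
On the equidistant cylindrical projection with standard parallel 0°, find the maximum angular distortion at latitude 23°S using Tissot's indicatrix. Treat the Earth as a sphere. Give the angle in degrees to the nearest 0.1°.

4.7°

For the equirectangular projection with φ₀ = 0 (plate carrée), h = 1 along meridians and k = sec φ along parallels.
At 23°: h = 1.000, k = 1.086; principal scales a = 1.086, b = 1.000.
sin(ω/2) = (a − b)/(a + b) = 0.08636/2.086 = 0.04139, so ω = 2 arcsin(0.04139) ≈ 4.7°.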